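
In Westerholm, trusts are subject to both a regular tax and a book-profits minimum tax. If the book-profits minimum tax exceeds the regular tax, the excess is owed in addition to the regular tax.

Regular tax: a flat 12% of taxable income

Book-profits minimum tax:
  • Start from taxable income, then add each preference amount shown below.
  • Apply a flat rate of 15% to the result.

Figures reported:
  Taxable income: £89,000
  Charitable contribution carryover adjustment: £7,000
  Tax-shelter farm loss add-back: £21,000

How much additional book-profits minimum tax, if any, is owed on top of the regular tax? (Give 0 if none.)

Book-profits minimum tax:
  Adjusted income: £89,000 + £7,000 + £21,000 = £117,000
  £117,000 × 15% = £17,550

Regular tax:
  £89,000 × 12% = £10,680

Excess of book-profits minimum tax over regular tax: £17,550 − £10,680 = £6,870.

£6,870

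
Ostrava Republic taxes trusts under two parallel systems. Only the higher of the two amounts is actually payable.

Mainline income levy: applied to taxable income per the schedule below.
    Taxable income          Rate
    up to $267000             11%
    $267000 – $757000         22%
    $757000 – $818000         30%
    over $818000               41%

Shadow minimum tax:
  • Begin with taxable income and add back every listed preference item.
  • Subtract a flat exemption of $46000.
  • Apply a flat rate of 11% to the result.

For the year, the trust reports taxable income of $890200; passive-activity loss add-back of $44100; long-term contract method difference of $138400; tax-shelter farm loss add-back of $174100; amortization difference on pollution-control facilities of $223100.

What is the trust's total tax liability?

$185072

Shadow minimum tax:
  Adjusted income: $890200 + $44100 + $138400 + $174100 + $223100 = $1469900
  Less exemption $46000 → base $1423900
  $1423900 × 11% = $156629

Mainline income levy:
  $267000 × 11% = $29370
  $490000 × 22% = $107800
  $61000 × 30% = $18300
  $72200 × 41% = $29602
  → $185072

$185072 > $156629, so the mainline income levy governs.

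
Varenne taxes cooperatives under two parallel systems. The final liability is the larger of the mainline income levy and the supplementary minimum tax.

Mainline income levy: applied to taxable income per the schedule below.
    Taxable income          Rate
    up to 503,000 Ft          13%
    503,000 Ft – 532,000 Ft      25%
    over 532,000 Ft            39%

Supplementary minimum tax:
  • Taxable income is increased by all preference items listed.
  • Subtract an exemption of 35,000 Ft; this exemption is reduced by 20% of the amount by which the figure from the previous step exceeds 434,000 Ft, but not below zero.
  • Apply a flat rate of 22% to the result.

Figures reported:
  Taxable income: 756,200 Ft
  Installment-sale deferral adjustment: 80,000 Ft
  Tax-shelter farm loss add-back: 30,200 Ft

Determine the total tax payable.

190,608 Ft

Supplementary minimum tax:
  Adjusted income: 756,200 Ft + 80,000 Ft + 30,200 Ft = 866,400 Ft
  Exemption: 20% × (866,400 Ft − 434,000 Ft) = 86,480 Ft ≥ 35,000 Ft, so the exemption is fully phased out
  Base: 866,400 Ft − 0 Ft = 866,400 Ft
  866,400 Ft × 22% = 190,608 Ft

Mainline income levy:
  503,000 Ft × 13% = 65,390 Ft
  29,000 Ft × 25% = 7,250 Ft
  224,200 Ft × 39% = 87,438 Ft
  → 160,078 Ft

190,608 Ft > 160,078 Ft, so the supplementary minimum tax is the binding amount.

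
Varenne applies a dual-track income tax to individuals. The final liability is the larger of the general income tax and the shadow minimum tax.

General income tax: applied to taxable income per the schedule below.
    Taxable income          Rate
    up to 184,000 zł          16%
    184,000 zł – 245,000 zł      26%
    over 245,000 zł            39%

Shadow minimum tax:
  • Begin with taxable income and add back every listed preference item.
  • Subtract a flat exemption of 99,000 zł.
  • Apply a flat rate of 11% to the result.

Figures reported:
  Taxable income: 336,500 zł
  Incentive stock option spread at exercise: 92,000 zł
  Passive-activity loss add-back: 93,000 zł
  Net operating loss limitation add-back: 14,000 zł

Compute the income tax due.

General income tax:
  184,000 zł × 16% = 29,440 zł
  61,000 zł × 26% = 15,860 zł
  91,500 zł × 39% = 35,685 zł
  → 80,985 zł

Shadow minimum tax:
  Adjusted income: 336,500 zł + 92,000 zł + 93,000 zł + 14,000 zł = 535,500 zł
  Less exemption 99,000 zł → base 436,500 zł
  436,500 zł × 11% = 48,015 zł

80,985 zł > 48,015 zł, so the general income tax governs.

80,985 zł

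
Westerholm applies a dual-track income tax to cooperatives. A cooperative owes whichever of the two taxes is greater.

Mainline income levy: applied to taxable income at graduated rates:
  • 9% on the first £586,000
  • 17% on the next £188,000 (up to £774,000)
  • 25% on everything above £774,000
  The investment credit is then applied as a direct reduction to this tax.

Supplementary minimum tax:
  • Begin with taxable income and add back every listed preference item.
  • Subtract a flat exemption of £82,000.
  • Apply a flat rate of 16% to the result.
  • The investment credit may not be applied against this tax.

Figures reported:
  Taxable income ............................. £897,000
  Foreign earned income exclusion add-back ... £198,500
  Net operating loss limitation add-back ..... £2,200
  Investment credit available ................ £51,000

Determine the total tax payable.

Mainline income levy:
  £586,000 × 9% = £52,740
  £188,000 × 17% = £31,960
  £123,000 × 25% = £30,750
  → £115,450
  Less investment credit £51,000 → £64,450

Supplementary minimum tax:
  Adjusted income: £897,000 + £198,500 + £2,200 = £1,097,700
  Less exemption £82,000 → base £1,015,700
  £1,015,700 × 16% = £162,512

£162,512 > £64,450, so the supplementary minimum tax is the binding amount.

£162,512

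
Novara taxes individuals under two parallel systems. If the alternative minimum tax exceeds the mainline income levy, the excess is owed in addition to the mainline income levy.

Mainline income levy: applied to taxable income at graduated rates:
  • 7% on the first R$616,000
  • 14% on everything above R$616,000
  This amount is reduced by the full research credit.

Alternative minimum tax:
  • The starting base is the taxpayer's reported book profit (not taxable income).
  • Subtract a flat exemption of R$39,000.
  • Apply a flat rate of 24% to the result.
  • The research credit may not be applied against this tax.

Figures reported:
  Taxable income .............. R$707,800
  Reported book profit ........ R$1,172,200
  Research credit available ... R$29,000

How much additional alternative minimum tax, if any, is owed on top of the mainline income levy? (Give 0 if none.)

R$244,996

Mainline income levy:
  R$616,000 × 7% = R$43,120
  R$91,800 × 14% = R$12,852
  → R$55,972
  Less research credit R$29,000 → R$26,972

Alternative minimum tax:
  Base (reported book profit): R$1,172,200
  Less exemption R$39,000 → base R$1,133,200
  R$1,133,200 × 24% = R$271,968

Excess of alternative minimum tax over mainline income levy: R$271,968 − R$26,972 = R$244,996.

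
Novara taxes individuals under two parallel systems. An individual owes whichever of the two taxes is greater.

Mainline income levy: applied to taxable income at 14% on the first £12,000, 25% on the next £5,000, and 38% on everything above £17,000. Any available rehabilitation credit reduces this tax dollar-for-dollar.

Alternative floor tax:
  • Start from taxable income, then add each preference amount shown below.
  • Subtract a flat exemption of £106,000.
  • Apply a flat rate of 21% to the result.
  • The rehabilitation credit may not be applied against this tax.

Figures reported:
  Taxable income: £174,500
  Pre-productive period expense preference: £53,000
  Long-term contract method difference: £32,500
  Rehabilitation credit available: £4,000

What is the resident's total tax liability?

£58,780

Mainline income levy:
  £12,000 × 14% = £1,680
  £5,000 × 25% = £1,250
  £157,500 × 38% = £59,850
  → £62,780
  Less rehabilitation credit £4,000 → £58,780

Alternative floor tax:
  Adjusted income: £174,500 + £53,000 + £32,500 = £260,000
  Less exemption £106,000 → base £154,000
  £154,000 × 21% = £32,340

£58,780 > £32,340, so the mainline income levy governs.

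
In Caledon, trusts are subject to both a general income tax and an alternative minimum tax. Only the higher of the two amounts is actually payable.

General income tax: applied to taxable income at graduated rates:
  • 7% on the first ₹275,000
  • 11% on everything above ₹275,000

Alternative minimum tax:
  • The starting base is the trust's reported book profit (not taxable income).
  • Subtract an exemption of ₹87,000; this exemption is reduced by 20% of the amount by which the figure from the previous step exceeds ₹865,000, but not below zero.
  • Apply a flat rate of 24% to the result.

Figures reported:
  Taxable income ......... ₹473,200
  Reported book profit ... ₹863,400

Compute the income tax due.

General income tax:
  ₹275,000 × 7% = ₹19,250
  ₹198,200 × 11% = ₹21,802
  → ₹41,052

Alternative minimum tax:
  Base (reported book profit): ₹863,400
  Exemption: ₹863,400 ≤ ₹865,000, so full ₹87,000 applies
  Base: ₹863,400 − ₹87,000 = ₹776,400
  ₹776,400 × 24% = ₹186,336

₹186,336 > ₹41,052, so the alternative minimum tax is the binding amount.

₹186,336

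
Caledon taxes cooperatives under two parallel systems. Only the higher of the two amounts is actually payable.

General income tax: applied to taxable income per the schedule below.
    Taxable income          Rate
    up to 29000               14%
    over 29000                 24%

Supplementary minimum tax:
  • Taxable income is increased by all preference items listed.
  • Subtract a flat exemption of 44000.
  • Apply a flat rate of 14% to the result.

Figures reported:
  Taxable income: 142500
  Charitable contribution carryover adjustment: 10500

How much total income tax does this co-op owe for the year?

Supplementary minimum tax:
  Adjusted income: 142500 + 10500 = 153000
  Less exemption 44000 → base 109000
  109000 × 14% = 15260

General income tax:
  29000 × 14% = 4060
  113500 × 24% = 27240
  → 31300

31300 > 15260, so the general income tax governs.

31300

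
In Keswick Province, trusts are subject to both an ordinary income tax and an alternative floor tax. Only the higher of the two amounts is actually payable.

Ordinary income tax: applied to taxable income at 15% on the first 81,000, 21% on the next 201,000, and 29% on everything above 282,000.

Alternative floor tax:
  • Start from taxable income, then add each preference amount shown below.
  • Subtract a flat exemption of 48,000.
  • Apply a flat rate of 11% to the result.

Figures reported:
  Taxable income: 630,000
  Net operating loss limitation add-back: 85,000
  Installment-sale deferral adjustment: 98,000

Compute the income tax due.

Ordinary income tax:
  81,000 × 15% = 12,150
  201,000 × 21% = 42,210
  348,000 × 29% = 100,920
  → 155,280

Alternative floor tax:
  Adjusted income: 630,000 + 85,000 + 98,000 = 813,000
  Less exemption 48,000 → base 765,000
  765,000 × 11% = 84,150

155,280 > 84,150, so the ordinary income tax governs.

155,280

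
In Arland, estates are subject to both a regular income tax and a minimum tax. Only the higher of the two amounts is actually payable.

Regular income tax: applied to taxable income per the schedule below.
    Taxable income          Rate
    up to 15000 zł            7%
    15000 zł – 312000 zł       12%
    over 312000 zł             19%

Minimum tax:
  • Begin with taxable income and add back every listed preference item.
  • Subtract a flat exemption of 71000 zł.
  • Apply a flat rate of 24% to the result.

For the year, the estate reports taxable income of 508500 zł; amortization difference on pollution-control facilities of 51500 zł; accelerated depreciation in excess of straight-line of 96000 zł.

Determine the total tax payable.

Regular income tax:
  15000 zł × 7% = 1050 zł
  297000 zł × 12% = 35640 zł
  196500 zł × 19% = 37335 zł
  → 74025 zł

Minimum tax:
  Adjusted income: 508500 zł + 51500 zł + 96000 zł = 656000 zł
  Less exemption 71000 zł → base 585000 zł
  585000 zł × 24% = 140400 zł

140400 zł > 74025 zł, so the minimum tax is the binding amount.

140400 zł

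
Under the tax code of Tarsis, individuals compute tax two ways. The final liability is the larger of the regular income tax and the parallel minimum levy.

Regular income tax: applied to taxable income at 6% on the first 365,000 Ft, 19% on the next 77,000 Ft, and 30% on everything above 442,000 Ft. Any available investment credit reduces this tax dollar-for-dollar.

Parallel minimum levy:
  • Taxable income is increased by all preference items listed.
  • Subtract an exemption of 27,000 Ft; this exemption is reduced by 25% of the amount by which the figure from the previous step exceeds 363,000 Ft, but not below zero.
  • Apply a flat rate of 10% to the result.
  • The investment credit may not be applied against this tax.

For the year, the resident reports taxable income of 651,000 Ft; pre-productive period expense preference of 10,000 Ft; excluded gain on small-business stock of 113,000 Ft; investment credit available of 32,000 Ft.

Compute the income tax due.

77,400 Ft

Regular income tax:
  365,000 Ft × 6% = 21,900 Ft
  77,000 Ft × 19% = 14,630 Ft
  209,000 Ft × 30% = 62,700 Ft
  → 99,230 Ft
  Less investment credit 32,000 Ft → 67,230 Ft

Parallel minimum levy:
  Adjusted income: 651,000 Ft + 10,000 Ft + 113,000 Ft = 774,000 Ft
  Exemption: 25% × (774,000 Ft − 363,000 Ft) = 102,750 Ft ≥ 27,000 Ft, so the exemption is fully phased out
  Base: 774,000 Ft − 0 Ft = 774,000 Ft
  774,000 Ft × 10% = 77,400 Ft

77,400 Ft > 67,230 Ft, so the parallel minimum levy is the binding amount.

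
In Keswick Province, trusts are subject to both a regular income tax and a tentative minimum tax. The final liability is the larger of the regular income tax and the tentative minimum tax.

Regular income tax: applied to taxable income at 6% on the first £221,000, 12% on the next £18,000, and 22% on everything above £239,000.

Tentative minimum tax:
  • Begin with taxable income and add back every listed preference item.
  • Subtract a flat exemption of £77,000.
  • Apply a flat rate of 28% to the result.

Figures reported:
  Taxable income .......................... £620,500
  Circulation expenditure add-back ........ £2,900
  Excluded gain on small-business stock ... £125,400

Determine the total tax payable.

£188,104

Tentative minimum tax:
  Adjusted income: £620,500 + £2,900 + £125,400 = £748,800
  Less exemption £77,000 → base £671,800
  £671,800 × 28% = £188,104

Regular income tax:
  £221,000 × 6% = £13,260
  £18,000 × 12% = £2,160
  £381,500 × 22% = £83,930
  → £99,350

£188,104 > £99,350, so the tentative minimum tax is the binding amount.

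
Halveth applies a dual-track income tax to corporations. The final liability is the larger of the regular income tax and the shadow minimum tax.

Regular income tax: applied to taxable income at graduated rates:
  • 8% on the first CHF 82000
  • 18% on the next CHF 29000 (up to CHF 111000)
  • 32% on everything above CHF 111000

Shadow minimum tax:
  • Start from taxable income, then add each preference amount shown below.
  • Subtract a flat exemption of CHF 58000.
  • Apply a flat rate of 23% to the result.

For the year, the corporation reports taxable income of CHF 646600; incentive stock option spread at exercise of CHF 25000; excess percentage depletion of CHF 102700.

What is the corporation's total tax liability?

Shadow minimum tax:
  Adjusted income: CHF 646600 + CHF 25000 + CHF 102700 = CHF 774300
  Less exemption CHF 58000 → base CHF 716300
  CHF 716300 × 23% = CHF 164749

Regular income tax:
  CHF 82000 × 8% = CHF 6560
  CHF 29000 × 18% = CHF 5220
  CHF 535600 × 32% = CHF 171392
  → CHF 183172

CHF 183172 > CHF 164749, so the regular income tax governs.

CHF 183172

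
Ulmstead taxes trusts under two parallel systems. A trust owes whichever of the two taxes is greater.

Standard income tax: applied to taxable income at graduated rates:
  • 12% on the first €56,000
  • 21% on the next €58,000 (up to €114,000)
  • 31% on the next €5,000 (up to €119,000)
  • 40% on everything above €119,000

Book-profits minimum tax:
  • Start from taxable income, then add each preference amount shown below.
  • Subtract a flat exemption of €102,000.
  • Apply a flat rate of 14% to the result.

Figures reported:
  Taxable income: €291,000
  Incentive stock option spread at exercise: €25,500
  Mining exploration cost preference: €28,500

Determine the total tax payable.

€89,250

Standard income tax:
  €56,000 × 12% = €6,720
  €58,000 × 21% = €12,180
  €5,000 × 31% = €1,550
  €172,000 × 40% = €68,800
  → €89,250

Book-profits minimum tax:
  Adjusted income: €291,000 + €25,500 + €28,500 = €345,000
  Less exemption €102,000 → base €243,000
  €243,000 × 14% = €34,020

€89,250 > €34,020, so the standard income tax governs.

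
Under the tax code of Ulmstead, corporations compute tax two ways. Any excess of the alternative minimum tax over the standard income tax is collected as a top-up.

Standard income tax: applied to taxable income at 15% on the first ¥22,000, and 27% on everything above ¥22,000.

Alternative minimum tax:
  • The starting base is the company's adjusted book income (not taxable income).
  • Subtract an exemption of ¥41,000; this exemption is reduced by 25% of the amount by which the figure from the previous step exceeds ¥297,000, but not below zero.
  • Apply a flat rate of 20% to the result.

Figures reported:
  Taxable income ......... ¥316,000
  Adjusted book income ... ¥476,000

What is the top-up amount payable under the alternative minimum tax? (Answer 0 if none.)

¥12,520

Standard income tax:
  ¥22,000 × 15% = ¥3,300
  ¥294,000 × 27% = ¥79,380
  → ¥82,680

Alternative minimum tax:
  Base (adjusted book income): ¥476,000
  Exemption: 25% × (¥476,000 − ¥297,000) = ¥44,750 ≥ ¥41,000, so the exemption is fully phased out
  Base: ¥476,000 − ¥0 = ¥476,000
  ¥476,000 × 20% = ¥95,200

Excess of alternative minimum tax over standard income tax: ¥95,200 − ¥82,680 = ¥12,520.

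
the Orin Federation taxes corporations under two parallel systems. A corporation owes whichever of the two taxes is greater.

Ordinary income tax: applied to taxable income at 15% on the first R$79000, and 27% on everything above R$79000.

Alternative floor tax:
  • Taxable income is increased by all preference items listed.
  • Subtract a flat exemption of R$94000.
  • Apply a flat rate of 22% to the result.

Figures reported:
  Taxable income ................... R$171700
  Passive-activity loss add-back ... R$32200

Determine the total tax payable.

R$36879

Ordinary income tax:
  R$79000 × 15% = R$11850
  R$92700 × 27% = R$25029
  → R$36879

Alternative floor tax:
  Adjusted income: R$171700 + R$32200 = R$203900
  Less exemption R$94000 → base R$109900
  R$109900 × 22% = R$24178

R$36879 > R$24178, so the ordinary income tax governs.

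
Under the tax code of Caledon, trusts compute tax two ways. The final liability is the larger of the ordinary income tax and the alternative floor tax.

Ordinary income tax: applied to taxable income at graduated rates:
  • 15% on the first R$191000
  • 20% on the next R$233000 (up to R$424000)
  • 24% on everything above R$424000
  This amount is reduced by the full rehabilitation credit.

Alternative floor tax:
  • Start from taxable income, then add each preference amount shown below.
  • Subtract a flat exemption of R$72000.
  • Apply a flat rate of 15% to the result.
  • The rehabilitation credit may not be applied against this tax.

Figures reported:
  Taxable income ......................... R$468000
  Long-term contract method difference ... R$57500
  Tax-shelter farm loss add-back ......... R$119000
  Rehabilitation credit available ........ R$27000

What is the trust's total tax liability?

Alternative floor tax:
  Adjusted income: R$468000 + R$57500 + R$119000 = R$644500
  Less exemption R$72000 → base R$572500
  R$572500 × 15% = R$85875

Ordinary income tax:
  R$191000 × 15% = R$28650
  R$233000 × 20% = R$46600
  R$44000 × 24% = R$10560
  → R$85810
  Less rehabilitation credit R$27000 → R$58810

R$85875 > R$58810, so the alternative floor tax is the binding amount.

R$85875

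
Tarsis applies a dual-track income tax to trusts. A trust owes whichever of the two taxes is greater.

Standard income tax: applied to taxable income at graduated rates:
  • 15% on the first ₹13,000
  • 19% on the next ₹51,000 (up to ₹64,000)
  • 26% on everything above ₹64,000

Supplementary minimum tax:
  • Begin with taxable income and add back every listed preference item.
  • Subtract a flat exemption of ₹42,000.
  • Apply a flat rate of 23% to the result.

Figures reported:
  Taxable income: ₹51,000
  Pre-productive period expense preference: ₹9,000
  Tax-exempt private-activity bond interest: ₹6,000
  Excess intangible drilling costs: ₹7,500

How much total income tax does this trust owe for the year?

Standard income tax:
  ₹13,000 × 15% = ₹1,950
  ₹38,000 × 19% = ₹7,220
  → ₹9,170

Supplementary minimum tax:
  Adjusted income: ₹51,000 + ₹9,000 + ₹6,000 + ₹7,500 = ₹73,500
  Less exemption ₹42,000 → base ₹31,500
  ₹31,500 × 23% = ₹7,245

₹9,170 > ₹7,245, so the standard income tax governs.

₹9,170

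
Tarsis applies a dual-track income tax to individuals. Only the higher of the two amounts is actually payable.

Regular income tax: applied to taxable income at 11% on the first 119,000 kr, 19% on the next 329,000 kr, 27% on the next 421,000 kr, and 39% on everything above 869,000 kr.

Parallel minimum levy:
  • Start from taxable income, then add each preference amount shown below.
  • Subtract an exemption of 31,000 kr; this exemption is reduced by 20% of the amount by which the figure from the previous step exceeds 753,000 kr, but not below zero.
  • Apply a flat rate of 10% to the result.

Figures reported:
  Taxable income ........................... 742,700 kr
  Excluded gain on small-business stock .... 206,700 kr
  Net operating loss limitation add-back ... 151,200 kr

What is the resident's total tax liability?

155,169 kr

Parallel minimum levy:
  Adjusted income: 742,700 kr + 206,700 kr + 151,200 kr = 1,100,600 kr
  Exemption: 20% × (1,100,600 kr − 753,000 kr) = 69,520 kr ≥ 31,000 kr, so the exemption is fully phased out
  Base: 1,100,600 kr − 0 kr = 1,100,600 kr
  1,100,600 kr × 10% = 110,060 kr

Regular income tax:
  119,000 kr × 11% = 13,090 kr
  329,000 kr × 19% = 62,510 kr
  294,700 kr × 27% = 79,569 kr
  → 155,169 kr

155,169 kr > 110,060 kr, so the regular income tax governs.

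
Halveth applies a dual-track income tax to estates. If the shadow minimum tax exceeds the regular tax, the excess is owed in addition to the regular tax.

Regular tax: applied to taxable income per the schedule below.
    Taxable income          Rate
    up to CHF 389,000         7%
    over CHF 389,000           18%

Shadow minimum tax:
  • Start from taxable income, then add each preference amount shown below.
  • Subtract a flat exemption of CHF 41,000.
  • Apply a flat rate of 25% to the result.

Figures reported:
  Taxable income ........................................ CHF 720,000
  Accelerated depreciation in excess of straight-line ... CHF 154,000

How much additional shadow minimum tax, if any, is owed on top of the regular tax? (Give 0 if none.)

Shadow minimum tax:
  Adjusted income: CHF 720,000 + CHF 154,000 = CHF 874,000
  Less exemption CHF 41,000 → base CHF 833,000
  CHF 833,000 × 25% = CHF 208,250

Regular tax:
  CHF 389,000 × 7% = CHF 27,230
  CHF 331,000 × 18% = CHF 59,580
  → CHF 86,810

Excess of shadow minimum tax over regular tax: CHF 208,250 − CHF 86,810 = CHF 121,440.

CHF 121,440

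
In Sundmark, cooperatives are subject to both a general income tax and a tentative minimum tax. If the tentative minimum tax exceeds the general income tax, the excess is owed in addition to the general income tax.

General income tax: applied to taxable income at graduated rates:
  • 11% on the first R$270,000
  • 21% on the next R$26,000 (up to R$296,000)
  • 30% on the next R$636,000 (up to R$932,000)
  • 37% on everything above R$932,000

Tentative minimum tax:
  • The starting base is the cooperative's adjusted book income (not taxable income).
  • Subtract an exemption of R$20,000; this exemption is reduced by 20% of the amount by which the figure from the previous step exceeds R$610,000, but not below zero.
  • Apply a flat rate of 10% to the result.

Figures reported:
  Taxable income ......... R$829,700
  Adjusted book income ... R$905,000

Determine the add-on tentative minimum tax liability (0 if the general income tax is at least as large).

General income tax:
  R$270,000 × 11% = R$29,700
  R$26,000 × 21% = R$5,460
  R$533,700 × 30% = R$160,110
  → R$195,270

Tentative minimum tax:
  Base (adjusted book income): R$905,000
  Exemption: 20% × (R$905,000 − R$610,000) = R$59,000 ≥ R$20,000, so the exemption is fully phased out
  Base: R$905,000 − R$0 = R$905,000
  R$905,000 × 10% = R$90,500

R$90,500 ≤ R$195,270, so no add-on is due.

R$0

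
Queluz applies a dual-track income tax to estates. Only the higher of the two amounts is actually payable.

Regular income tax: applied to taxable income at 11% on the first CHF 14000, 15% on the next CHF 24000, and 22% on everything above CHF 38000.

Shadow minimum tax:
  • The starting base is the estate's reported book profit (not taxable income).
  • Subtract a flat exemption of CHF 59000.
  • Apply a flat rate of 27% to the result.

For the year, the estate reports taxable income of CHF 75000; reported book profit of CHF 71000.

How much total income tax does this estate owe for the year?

Regular income tax:
  CHF 14000 × 11% = CHF 1540
  CHF 24000 × 15% = CHF 3600
  CHF 37000 × 22% = CHF 8140
  → CHF 13280

Shadow minimum tax:
  Base (reported book profit): CHF 71000
  Less exemption CHF 59000 → base CHF 12000
  CHF 12000 × 27% = CHF 3240

CHF 13280 > CHF 3240, so the regular income tax governs.

CHF 13280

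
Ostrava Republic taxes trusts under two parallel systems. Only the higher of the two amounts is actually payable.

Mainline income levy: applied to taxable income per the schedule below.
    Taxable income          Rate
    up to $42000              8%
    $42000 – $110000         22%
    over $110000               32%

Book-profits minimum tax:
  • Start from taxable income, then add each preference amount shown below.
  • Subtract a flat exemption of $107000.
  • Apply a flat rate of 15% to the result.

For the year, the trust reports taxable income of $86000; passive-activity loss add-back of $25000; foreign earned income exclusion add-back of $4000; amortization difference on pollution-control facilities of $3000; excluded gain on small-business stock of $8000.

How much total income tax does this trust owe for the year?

$13040

Book-profits minimum tax:
  Adjusted income: $86000 + $25000 + $4000 + $3000 + $8000 = $126000
  Less exemption $107000 → base $19000
  $19000 × 15% = $2850

Mainline income levy:
  $42000 × 8% = $3360
  $44000 × 22% = $9680
  → $13040

$13040 > $2850, so the mainline income levy governs.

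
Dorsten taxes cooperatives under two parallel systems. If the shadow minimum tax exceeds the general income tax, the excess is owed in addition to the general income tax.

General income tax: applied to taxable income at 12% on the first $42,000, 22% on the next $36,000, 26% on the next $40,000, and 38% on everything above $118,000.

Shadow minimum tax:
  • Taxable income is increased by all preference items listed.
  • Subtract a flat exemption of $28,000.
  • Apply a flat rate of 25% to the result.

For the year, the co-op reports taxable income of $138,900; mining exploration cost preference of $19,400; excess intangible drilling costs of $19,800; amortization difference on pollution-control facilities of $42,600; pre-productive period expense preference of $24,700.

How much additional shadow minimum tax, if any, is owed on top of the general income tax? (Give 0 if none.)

$23,048

Shadow minimum tax:
  Adjusted income: $138,900 + $19,400 + $19,800 + $42,600 + $24,700 = $245,400
  Less exemption $28,000 → base $217,400
  $217,400 × 25% = $54,350

General income tax:
  $42,000 × 12% = $5,040
  $36,000 × 22% = $7,920
  $40,000 × 26% = $10,400
  $20,900 × 38% = $7,942
  → $31,302

Excess of shadow minimum tax over general income tax: $54,350 − $31,302 = $23,048.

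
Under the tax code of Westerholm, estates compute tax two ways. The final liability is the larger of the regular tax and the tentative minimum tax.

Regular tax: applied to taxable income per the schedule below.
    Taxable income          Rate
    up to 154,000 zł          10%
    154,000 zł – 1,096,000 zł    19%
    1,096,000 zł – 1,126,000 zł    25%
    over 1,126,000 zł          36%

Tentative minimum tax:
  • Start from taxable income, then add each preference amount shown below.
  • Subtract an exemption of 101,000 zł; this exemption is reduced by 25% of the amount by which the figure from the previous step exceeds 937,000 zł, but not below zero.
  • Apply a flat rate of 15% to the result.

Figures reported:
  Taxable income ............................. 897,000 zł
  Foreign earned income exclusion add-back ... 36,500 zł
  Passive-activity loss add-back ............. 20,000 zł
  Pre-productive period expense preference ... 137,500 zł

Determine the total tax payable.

156,570 zł

Regular tax:
  154,000 zł × 10% = 15,400 zł
  743,000 zł × 19% = 141,170 zł
  → 156,570 zł

Tentative minimum tax:
  Adjusted income: 897,000 zł + 36,500 zł + 20,000 zł + 137,500 zł = 1,091,000 zł
  Exemption: 101,000 zł − 25% × (1,091,000 zł − 937,000 zł) = 101,000 zł − 38,500 zł = 62,500 zł
  Base: 1,091,000 zł − 62,500 zł = 1,028,500 zł
  1,028,500 zł × 15% = 154,275 zł

156,570 zł > 154,275 zł, so the regular tax governs.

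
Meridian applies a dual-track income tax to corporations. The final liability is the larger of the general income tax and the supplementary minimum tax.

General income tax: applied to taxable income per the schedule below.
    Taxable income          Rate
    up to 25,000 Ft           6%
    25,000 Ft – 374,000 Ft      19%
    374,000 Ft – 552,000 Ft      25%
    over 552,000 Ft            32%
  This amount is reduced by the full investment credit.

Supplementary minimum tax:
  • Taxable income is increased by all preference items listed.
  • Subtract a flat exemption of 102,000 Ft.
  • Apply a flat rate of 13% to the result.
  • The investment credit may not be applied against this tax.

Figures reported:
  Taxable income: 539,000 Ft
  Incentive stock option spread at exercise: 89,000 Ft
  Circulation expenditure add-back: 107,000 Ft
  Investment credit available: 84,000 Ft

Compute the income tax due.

Supplementary minimum tax:
  Adjusted income: 539,000 Ft + 89,000 Ft + 107,000 Ft = 735,000 Ft
  Less exemption 102,000 Ft → base 633,000 Ft
  633,000 Ft × 13% = 82,290 Ft

General income tax:
  25,000 Ft × 6% = 1,500 Ft
  349,000 Ft × 19% = 66,310 Ft
  165,000 Ft × 25% = 41,250 Ft
  → 109,060 Ft
  Less investment credit 84,000 Ft → 25,060 Ft

82,290 Ft > 25,060 Ft, so the supplementary minimum tax is the binding amount.

82,290 Ft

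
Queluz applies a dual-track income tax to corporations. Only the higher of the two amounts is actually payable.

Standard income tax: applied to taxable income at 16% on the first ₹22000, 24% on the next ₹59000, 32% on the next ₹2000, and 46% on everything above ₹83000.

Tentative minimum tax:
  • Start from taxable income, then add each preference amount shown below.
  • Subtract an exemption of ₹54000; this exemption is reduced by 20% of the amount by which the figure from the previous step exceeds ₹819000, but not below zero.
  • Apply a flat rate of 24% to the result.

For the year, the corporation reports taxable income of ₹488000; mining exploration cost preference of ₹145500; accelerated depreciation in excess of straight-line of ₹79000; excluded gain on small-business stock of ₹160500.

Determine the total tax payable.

₹204620

Tentative minimum tax:
  Adjusted income: ₹488000 + ₹145500 + ₹79000 + ₹160500 = ₹873000
  Exemption: ₹54000 − 20% × (₹873000 − ₹819000) = ₹54000 − ₹10800 = ₹43200
  Base: ₹873000 − ₹43200 = ₹829800
  ₹829800 × 24% = ₹199152

Standard income tax:
  ₹22000 × 16% = ₹3520
  ₹59000 × 24% = ₹14160
  ₹2000 × 32% = ₹640
  ₹405000 × 46% = ₹186300
  → ₹204620

₹204620 > ₹199152, so the standard income tax governs.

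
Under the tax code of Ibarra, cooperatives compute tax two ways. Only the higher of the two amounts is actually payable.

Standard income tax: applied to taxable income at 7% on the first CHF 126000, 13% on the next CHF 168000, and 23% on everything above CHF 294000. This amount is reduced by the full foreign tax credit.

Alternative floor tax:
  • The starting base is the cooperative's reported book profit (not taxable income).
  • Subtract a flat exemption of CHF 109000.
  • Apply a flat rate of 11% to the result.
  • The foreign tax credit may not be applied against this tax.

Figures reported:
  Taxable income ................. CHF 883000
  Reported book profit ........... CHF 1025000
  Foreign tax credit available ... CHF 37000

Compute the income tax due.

CHF 129130

Standard income tax:
  CHF 126000 × 7% = CHF 8820
  CHF 168000 × 13% = CHF 21840
  CHF 589000 × 23% = CHF 135470
  → CHF 166130
  Less foreign tax credit CHF 37000 → CHF 129130

Alternative floor tax:
  Base (reported book profit): CHF 1025000
  Less exemption CHF 109000 → base CHF 916000
  CHF 916000 × 11% = CHF 100760

CHF 129130 > CHF 100760, so the standard income tax governs.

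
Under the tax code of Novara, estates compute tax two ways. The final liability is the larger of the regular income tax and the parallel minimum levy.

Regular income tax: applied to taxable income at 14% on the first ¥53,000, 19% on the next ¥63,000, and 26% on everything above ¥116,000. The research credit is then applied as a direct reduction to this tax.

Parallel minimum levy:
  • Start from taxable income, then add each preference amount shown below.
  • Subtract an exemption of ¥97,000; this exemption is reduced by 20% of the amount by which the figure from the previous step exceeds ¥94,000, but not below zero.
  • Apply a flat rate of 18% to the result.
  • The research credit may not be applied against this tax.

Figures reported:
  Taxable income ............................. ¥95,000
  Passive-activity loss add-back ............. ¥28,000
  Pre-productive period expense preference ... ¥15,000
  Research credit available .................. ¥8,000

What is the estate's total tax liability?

Parallel minimum levy:
  Adjusted income: ¥95,000 + ¥28,000 + ¥15,000 = ¥138,000
  Exemption: ¥97,000 − 20% × (¥138,000 − ¥94,000) = ¥97,000 − ¥8,800 = ¥88,200
  Base: ¥138,000 − ¥88,200 = ¥49,800
  ¥49,800 × 18% = ¥8,964

Regular income tax:
  ¥53,000 × 14% = ¥7,420
  ¥42,000 × 19% = ¥7,980
  → ¥15,400
  Less research credit ¥8,000 → ¥7,400

¥8,964 > ¥7,400, so the parallel minimum levy is the binding amount.

¥8,964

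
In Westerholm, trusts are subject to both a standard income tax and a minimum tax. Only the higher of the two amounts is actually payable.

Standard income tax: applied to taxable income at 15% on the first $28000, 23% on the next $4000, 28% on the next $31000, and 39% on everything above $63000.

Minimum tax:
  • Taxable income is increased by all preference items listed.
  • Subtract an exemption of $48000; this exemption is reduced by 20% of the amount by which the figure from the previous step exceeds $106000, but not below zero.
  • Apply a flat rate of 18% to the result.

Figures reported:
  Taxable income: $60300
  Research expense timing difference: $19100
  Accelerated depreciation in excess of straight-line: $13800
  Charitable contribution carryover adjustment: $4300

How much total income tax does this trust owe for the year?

$13044

Minimum tax:
  Adjusted income: $60300 + $19100 + $13800 + $4300 = $97500
  Exemption: $97500 ≤ $106000, so full $48000 applies
  Base: $97500 − $48000 = $49500
  $49500 × 18% = $8910

Standard income tax:
  $28000 × 15% = $4200
  $4000 × 23% = $920
  $28300 × 28% = $7924
  → $13044

$13044 > $8910, so the standard income tax governs.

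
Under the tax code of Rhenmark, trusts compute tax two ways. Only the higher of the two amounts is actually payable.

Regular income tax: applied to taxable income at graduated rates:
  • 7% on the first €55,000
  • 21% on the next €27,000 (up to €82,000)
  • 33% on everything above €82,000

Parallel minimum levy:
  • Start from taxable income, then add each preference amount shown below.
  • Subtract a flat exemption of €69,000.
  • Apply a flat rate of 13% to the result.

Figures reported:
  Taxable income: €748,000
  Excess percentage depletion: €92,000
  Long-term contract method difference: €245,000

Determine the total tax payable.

€229,300

Parallel minimum levy:
  Adjusted income: €748,000 + €92,000 + €245,000 = €1,085,000
  Less exemption €69,000 → base €1,016,000
  €1,016,000 × 13% = €132,080

Regular income tax:
  €55,000 × 7% = €3,850
  €27,000 × 21% = €5,670
  €666,000 × 33% = €219,780
  → €229,300

€229,300 > €132,080, so the regular income tax governs.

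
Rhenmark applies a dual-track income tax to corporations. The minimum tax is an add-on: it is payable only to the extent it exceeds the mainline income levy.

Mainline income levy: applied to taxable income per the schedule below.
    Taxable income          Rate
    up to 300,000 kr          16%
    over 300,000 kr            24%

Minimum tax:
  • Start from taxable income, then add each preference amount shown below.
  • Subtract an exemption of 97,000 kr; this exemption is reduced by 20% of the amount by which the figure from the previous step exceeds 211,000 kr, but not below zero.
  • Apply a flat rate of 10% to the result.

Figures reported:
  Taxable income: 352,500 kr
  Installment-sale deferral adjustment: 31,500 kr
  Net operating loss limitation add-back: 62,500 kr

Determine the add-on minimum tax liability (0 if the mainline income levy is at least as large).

Mainline income levy:
  300,000 kr × 16% = 48,000 kr
  52,500 kr × 24% = 12,600 kr
  → 60,600 kr

Minimum tax:
  Adjusted income: 352,500 kr + 31,500 kr + 62,500 kr = 446,500 kr
  Exemption: 97,000 kr − 20% × (446,500 kr − 211,000 kr) = 97,000 kr − 47,100 kr = 49,900 kr
  Base: 446,500 kr − 49,900 kr = 396,600 kr
  396,600 kr × 10% = 39,660 kr

39,660 kr ≤ 60,600 kr, so no add-on is due.

0 kr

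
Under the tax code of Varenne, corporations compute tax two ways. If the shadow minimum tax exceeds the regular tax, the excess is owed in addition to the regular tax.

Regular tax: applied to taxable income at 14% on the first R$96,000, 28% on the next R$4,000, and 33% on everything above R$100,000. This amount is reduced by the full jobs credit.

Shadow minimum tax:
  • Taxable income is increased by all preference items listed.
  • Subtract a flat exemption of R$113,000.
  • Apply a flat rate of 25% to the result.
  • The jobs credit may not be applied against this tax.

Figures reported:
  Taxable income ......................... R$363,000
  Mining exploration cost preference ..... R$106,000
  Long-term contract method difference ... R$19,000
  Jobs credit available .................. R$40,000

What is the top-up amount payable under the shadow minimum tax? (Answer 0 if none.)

Regular tax:
  R$96,000 × 14% = R$13,440
  R$4,000 × 28% = R$1,120
  R$263,000 × 33% = R$86,790
  → R$101,350
  Less jobs credit R$40,000 → R$61,350

Shadow minimum tax:
  Adjusted income: R$363,000 + R$106,000 + R$19,000 = R$488,000
  Less exemption R$113,000 → base R$375,000
  R$375,000 × 25% = R$93,750

Excess of shadow minimum tax over regular tax: R$93,750 − R$61,350 = R$32,400.

R$32,400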